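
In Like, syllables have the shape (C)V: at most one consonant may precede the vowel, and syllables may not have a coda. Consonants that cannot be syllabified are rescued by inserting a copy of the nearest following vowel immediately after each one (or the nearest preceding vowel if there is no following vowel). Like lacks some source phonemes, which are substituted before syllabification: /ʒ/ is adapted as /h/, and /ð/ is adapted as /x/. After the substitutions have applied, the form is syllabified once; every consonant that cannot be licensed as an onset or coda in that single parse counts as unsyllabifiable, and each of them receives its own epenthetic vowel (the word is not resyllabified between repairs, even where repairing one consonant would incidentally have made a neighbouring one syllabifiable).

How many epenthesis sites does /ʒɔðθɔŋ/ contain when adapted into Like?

After substitution the input is /hɔxθɔŋ/.
The unsyllabifiable consonants are /x/, /ŋ/; each receives one epenthetic vowel.

2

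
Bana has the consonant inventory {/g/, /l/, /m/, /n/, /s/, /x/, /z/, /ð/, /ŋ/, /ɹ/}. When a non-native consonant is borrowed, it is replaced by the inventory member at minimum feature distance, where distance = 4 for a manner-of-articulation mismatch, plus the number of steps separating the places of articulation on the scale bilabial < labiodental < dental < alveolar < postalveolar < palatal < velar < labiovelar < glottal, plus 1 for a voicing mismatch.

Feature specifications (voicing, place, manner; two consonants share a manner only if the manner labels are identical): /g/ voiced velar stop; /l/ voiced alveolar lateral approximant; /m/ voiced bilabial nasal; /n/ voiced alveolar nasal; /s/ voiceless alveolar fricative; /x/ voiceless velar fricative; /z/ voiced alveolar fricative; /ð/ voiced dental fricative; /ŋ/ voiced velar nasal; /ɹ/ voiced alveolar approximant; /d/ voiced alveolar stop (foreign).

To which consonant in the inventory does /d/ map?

g

/g/ is closest: same manner (stop), place distance 3 (alveolar→velar), same voicing; total 3. Next closest is /l/ at distance 4.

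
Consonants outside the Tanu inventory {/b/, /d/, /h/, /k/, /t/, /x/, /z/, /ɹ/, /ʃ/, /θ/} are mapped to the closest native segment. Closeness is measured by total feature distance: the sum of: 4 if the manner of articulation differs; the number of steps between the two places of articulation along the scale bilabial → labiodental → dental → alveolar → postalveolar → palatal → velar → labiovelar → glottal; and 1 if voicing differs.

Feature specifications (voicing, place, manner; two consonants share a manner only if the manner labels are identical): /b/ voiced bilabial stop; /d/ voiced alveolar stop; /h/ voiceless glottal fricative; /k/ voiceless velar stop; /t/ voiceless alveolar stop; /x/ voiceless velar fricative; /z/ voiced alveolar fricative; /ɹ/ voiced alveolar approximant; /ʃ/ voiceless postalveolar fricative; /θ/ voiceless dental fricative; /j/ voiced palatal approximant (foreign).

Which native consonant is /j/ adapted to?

ɹ

/ɹ/ is closest: same manner (approximant), place distance 2 (palatal→alveolar), same voicing; total 2. Next closest is /d/ at distance 6.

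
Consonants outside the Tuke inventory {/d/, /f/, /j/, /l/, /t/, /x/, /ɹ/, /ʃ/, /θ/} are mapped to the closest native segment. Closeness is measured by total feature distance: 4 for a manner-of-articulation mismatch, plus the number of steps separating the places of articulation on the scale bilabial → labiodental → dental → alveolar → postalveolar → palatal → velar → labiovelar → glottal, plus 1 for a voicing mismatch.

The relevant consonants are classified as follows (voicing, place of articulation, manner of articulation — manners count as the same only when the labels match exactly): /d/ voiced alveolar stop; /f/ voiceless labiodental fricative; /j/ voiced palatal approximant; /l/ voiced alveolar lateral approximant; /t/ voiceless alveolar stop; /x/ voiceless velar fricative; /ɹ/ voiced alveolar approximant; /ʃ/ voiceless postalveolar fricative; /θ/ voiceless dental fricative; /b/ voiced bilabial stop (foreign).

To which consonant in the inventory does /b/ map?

/d/ is closest: same manner (stop), place distance 3 (bilabial→alveolar), same voicing; total 3. Next closest is /t/ at distance 4.

d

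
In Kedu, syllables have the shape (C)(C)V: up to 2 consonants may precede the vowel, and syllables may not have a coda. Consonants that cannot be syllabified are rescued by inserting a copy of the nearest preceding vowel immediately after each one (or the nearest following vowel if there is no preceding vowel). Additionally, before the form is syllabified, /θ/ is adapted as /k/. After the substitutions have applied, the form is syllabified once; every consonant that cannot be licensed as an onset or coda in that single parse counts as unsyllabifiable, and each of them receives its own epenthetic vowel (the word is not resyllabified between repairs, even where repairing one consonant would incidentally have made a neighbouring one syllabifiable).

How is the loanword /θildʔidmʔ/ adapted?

Substitution: /θ/ → /k/, giving /kildʔidmʔ/.
Under (C)(C)V, the unsyllabifiable consonants are /l/, /d/, /m/, /ʔ/ (no codas are permitted; onsets may contain at most 2 consonants).
Each unlicensed consonant becomes the onset of a new syllable: /l/ → /li/, /d/ → /di/, /m/ → /mi/, /ʔ/ → /ʔi/.

kilidʔidimiʔi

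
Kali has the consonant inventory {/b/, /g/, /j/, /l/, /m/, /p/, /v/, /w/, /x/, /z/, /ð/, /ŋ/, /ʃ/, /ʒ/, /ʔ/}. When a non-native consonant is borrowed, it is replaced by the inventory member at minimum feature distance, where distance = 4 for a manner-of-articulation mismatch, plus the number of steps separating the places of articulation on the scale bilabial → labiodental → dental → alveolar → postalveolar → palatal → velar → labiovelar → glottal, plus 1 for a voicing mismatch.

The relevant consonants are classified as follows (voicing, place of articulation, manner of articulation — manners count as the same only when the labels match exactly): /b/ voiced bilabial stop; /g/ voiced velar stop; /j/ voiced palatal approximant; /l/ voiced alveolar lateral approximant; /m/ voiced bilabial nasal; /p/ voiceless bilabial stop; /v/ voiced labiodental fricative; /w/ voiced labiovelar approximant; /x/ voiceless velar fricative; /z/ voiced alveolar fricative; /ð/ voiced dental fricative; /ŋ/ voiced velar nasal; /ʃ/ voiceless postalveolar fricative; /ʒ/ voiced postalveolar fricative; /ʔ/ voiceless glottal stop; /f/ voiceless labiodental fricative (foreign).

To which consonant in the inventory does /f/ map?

v

/v/ is closest: same manner (fricative), place distance 0 (labiodental→labiodental), voicing differs (+1); total 1. Next closest is /ð/ at distance 2.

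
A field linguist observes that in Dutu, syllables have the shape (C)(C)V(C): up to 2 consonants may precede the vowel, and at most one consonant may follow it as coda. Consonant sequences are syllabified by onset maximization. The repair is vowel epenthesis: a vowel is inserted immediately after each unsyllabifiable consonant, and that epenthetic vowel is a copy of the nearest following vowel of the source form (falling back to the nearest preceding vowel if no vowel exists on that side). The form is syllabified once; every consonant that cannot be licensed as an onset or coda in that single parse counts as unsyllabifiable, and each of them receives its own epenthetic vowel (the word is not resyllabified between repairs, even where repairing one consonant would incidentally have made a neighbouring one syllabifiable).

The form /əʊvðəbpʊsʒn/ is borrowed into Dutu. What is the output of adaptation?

əʊvðəbpʊsʒʊnʊ

The consonants /ʒ/, /n/ cannot be parsed into a legal (C)(C)V(C) syllable (at most one coda consonant is licensed; onsets may contain at most 2 consonants).
Inserting the epenthetic vowel yields /ʒ/ → /ʒʊ/, /n/ → /nʊ/.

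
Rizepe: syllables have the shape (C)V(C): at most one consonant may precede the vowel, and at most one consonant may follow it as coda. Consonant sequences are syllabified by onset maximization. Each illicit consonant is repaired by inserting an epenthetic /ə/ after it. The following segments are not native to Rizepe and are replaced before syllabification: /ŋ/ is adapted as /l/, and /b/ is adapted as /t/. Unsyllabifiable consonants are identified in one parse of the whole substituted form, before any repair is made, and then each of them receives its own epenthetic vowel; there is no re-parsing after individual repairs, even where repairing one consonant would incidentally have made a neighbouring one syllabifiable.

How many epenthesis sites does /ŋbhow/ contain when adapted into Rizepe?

2

After substitution the input is /lthow/.
The unsyllabifiable consonants are /l/, /t/; each receives one epenthetic vowel.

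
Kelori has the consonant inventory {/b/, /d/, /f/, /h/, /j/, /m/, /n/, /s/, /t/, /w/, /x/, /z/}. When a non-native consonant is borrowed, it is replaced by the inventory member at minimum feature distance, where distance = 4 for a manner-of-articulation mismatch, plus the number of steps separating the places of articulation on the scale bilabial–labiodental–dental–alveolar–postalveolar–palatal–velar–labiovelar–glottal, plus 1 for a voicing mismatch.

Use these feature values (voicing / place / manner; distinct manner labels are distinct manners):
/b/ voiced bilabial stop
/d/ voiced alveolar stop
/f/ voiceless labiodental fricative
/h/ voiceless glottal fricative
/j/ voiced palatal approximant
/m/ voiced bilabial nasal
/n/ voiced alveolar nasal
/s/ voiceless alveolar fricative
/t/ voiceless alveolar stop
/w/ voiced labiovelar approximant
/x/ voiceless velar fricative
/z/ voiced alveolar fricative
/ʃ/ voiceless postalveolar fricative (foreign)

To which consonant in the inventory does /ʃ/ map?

s

/s/ is closest: same manner (fricative), place distance 1 (postalveolar→alveolar), same voicing; total 1. Next closest is /x/ at distance 2.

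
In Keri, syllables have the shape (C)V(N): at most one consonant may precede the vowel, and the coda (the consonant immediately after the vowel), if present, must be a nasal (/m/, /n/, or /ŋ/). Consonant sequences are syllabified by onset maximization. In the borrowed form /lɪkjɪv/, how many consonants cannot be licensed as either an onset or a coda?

2

The consonants /k/, /v/ cannot be parsed into a legal (C)V(N) syllable (only a nasal (/m/, /n/, or /ŋ/) is licensed in coda position; onsets are limited to one consonant).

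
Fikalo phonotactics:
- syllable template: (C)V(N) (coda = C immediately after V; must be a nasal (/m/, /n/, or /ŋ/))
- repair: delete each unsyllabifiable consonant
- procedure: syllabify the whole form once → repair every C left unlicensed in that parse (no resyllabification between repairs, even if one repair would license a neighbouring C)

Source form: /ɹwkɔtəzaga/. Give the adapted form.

kɔtəzaga

Syllabifying with onset maximization leaves /ɹ/, /w/ stranded (only a nasal (/m/, /n/, or /ŋ/) is licensed in coda position; onsets are limited to one consonant).
Each unlicensed consonant is deleted: /ɹ/, /w/.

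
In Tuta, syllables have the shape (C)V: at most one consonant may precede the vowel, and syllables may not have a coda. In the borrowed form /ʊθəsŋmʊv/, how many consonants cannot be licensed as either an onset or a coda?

Under (C)V, the unsyllabifiable consonants are /s/, /ŋ/, /v/ (no codas are permitted; onsets are limited to one consonant).

3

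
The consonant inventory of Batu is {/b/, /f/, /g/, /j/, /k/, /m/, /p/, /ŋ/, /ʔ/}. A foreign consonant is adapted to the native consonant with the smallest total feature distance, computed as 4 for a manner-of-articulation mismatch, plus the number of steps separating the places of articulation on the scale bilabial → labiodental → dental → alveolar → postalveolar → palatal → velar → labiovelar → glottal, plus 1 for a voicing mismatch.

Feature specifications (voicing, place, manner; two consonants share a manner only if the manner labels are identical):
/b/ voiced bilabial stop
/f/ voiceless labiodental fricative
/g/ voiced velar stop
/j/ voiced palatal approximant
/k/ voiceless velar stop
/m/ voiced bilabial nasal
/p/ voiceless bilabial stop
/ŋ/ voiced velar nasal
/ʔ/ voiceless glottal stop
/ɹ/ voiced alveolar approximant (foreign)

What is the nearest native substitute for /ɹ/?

j

/j/ is closest: same manner (approximant), place distance 2 (alveolar→palatal), same voicing; total 2. Next closest is /b/ at distance 7.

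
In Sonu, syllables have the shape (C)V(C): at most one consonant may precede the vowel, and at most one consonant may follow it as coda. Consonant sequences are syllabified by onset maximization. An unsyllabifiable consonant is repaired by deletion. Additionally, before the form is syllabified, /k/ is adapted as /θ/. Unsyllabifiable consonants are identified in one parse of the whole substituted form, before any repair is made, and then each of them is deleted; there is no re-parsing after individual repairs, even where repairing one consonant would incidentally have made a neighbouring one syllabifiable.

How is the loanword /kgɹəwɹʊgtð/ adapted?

Substitution: /k/ → /θ/, giving /θgɹəwɹʊgtð/.
Syllabifying with onset maximization leaves /θ/, /g/, /t/, /ð/ stranded (at most one coda consonant is licensed; onsets are limited to one consonant).
Deletion applies to /θ/, /g/, /t/, /ð/.

ɹəwɹʊg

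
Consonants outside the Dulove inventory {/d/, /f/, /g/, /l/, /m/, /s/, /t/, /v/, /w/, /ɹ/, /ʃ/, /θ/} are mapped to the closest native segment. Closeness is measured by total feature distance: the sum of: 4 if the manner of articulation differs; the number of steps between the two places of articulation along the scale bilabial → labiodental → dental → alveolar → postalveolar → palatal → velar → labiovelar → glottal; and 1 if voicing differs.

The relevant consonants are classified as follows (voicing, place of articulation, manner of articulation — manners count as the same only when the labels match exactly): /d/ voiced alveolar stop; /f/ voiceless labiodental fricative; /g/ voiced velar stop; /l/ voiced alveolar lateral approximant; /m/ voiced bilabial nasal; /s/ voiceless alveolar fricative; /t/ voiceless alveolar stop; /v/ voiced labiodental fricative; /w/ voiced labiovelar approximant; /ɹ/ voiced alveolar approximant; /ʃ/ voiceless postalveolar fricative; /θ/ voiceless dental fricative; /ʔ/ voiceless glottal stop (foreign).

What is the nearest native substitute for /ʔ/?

/g/ is closest: same manner (stop), place distance 2 (glottal→velar), voicing differs (+1); total 3. Next closest is /t/ at distance 5.

g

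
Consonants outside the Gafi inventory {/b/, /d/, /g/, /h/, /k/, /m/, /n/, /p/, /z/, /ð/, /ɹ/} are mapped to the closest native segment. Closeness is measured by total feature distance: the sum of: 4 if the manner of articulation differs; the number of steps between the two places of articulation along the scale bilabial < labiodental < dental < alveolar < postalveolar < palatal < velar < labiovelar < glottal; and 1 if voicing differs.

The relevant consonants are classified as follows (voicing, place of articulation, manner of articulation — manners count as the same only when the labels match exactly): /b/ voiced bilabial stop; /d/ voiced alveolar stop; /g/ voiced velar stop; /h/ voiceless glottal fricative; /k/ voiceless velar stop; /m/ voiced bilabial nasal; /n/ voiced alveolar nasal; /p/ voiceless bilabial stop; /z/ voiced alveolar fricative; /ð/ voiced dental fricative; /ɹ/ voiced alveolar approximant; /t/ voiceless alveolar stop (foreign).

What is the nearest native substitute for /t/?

/d/ is closest: same manner (stop), place distance 0 (alveolar→alveolar), voicing differs (+1); total 1. Next closest is /k/ at distance 3.

d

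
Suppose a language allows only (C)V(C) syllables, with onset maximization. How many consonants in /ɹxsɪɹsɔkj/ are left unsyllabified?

The consonants /ɹ/, /x/, /j/ cannot be parsed into a legal (C)V(C) syllable (at most one coda consonant is licensed; onsets are limited to one consonant).

3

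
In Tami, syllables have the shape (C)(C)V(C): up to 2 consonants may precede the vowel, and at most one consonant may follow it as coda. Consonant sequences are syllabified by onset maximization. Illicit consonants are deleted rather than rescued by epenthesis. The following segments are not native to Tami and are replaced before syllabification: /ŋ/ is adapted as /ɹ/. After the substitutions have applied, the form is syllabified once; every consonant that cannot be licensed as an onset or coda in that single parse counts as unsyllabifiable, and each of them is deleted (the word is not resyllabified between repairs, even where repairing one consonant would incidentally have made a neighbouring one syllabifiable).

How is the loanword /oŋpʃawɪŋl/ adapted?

Substitution: /ŋ/ → /ɹ/, giving /oɹpʃawɪɹl/.
Syllabifying with onset maximization leaves /l/ stranded (at most one coda consonant is licensed; onsets may contain at most 2 consonants).
Deletion applies to /l/.

oɹpʃawɪɹ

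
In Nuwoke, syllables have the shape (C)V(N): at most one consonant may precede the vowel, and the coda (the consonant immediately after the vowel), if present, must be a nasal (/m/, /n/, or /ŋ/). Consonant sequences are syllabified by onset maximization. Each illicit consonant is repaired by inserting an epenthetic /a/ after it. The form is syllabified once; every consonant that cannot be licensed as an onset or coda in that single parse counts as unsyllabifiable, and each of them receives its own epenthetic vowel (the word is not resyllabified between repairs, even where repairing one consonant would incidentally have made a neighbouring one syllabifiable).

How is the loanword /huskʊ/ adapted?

husakʊ

Under (C)V(N), the unsyllabifiable consonants are /s/ (only a nasal (/m/, /n/, or /ŋ/) is licensed in coda position; onsets are limited to one consonant).
Inserting the epenthetic vowel yields /s/ → /sa/.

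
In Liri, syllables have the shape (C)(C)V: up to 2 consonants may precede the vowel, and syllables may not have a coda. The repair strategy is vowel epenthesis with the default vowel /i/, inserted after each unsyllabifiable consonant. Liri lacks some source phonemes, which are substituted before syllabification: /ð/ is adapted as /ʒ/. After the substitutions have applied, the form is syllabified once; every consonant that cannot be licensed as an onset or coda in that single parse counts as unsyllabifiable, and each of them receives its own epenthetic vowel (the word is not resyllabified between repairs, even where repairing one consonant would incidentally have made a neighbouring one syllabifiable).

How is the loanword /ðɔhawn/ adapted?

ʒɔhawini

Substitution: /ð/ → /ʒ/, giving /ʒɔhawn/.
Under (C)(C)V, the unsyllabifiable consonants are /w/, /n/ (no codas are permitted; onsets may contain at most 2 consonants).
Epenthesis after each stranded consonant: /w/ → /wi/, /n/ → /ni/.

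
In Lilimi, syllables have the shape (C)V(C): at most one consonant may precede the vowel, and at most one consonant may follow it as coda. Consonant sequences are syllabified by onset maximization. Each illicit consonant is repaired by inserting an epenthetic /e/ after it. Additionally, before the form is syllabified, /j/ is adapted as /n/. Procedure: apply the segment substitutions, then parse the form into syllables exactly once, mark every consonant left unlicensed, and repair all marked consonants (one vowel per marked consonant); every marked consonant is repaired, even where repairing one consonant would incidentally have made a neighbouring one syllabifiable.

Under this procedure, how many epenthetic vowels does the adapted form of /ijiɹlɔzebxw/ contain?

After substitution the input is /iniɹlɔzebxw/.
The unsyllabifiable consonants are /x/, /w/; each receives one epenthetic vowel.

2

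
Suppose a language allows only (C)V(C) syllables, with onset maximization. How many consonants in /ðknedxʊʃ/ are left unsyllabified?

The consonants /ð/, /k/ cannot be parsed into a legal (C)V(C) syllable (at most one coda consonant is licensed; onsets are limited to one consonant).

2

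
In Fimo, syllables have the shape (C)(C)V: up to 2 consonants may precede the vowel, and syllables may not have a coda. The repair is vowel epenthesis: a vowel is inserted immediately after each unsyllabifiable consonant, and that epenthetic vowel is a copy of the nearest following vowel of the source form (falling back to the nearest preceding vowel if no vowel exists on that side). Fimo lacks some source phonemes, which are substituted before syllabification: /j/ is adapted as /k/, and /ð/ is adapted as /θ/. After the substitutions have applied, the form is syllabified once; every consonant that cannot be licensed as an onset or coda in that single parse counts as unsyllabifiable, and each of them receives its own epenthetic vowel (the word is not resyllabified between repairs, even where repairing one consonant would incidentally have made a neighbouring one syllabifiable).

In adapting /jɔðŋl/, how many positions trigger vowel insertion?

After substitution the input is /kɔθŋl/.
The unsyllabifiable consonants are /θ/, /ŋ/, /l/; each receives one epenthetic vowel.

3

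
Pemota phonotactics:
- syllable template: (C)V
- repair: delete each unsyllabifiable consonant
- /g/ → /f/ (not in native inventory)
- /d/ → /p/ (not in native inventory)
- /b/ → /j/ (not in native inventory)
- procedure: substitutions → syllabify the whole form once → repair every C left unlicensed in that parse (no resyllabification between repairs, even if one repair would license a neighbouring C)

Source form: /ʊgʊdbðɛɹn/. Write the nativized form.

ʊfʊðɛ

Substitution: /g/ → /f/, /d/ → /p/, /b/ → /j/, giving /ʊfʊpjðɛɹn/.
Under (C)V, the unsyllabifiable consonants are /p/, /j/, /ɹ/, /n/ (no codas are permitted; onsets are limited to one consonant).
Deleting the stranded consonants removes /p/, /j/, /ɹ/, /n/.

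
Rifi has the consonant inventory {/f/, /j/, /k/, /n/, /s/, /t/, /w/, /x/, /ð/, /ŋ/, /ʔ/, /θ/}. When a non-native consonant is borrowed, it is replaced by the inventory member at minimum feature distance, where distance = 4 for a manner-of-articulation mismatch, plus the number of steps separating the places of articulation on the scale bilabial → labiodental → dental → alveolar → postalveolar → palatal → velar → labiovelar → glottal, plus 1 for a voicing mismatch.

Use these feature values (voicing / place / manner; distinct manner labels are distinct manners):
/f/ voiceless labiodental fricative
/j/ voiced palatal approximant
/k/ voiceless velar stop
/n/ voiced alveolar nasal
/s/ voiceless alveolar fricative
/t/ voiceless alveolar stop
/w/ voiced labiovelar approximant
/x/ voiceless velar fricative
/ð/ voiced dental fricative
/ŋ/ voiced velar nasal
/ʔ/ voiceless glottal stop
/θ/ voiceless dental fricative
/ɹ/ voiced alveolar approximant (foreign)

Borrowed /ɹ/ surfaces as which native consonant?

/j/ is closest: same manner (approximant), place distance 2 (alveolar→palatal), same voicing; total 2. Next closest is /n/ at distance 4.

j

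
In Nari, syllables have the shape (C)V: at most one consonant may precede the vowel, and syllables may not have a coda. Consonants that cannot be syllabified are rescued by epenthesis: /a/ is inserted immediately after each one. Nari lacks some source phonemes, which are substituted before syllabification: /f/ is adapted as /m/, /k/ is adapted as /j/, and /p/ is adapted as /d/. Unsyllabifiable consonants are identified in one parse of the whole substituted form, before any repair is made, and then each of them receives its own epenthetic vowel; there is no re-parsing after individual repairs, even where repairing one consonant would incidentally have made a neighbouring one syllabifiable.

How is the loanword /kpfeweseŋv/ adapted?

Substitution: /k/ → /j/, /p/ → /d/, /f/ → /m/, giving /jdmeweseŋv/.
Syllabifying with onset maximization leaves /j/, /d/, /ŋ/, /v/ stranded (no codas are permitted; onsets are limited to one consonant).
Each unlicensed consonant becomes the onset of a new syllable: /j/ → /ja/, /d/ → /da/, /ŋ/ → /ŋa/, /v/ → /va/.

jadameweseŋava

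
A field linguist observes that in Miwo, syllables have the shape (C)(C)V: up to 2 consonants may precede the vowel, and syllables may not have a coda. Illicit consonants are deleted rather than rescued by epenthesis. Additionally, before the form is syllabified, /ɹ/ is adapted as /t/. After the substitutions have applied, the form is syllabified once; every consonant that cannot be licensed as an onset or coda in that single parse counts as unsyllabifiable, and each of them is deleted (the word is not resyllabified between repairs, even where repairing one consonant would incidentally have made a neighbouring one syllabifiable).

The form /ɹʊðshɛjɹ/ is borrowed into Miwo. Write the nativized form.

Substitution: /ɹ/ → /t/, giving /tʊðshɛjt/.
The consonants /ð/, /j/, /t/ cannot be parsed into a legal (C)(C)V syllable (no codas are permitted; onsets may contain at most 2 consonants).
Each unlicensed consonant is deleted: /ð/, /j/, /t/.

tʊshɛ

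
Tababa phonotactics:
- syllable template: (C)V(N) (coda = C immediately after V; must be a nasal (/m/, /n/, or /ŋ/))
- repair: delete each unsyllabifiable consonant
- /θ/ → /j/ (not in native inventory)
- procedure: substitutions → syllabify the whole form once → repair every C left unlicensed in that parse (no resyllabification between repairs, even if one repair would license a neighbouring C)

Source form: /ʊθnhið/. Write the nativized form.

ʊhi

Substitution: /θ/ → /j/, giving /ʊjnhið/.
Under (C)V(N), the unsyllabifiable consonants are /j/, /n/, /ð/ (only a nasal (/m/, /n/, or /ŋ/) is licensed in coda position; onsets are limited to one consonant).
Deletion applies to /j/, /n/, /ð/.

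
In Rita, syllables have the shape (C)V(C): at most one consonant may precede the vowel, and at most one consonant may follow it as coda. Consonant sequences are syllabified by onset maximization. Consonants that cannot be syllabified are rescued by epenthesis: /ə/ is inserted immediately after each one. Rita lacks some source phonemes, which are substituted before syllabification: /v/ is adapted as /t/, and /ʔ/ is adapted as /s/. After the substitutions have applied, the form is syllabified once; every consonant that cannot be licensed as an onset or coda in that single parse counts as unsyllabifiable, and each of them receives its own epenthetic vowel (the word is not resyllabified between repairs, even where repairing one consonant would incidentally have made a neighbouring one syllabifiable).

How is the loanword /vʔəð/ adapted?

Substitution: /v/ → /t/, /ʔ/ → /s/, giving /tsəð/.
The consonants /t/ cannot be parsed into a legal (C)V(C) syllable (at most one coda consonant is licensed; onsets are limited to one consonant).
Each unlicensed consonant becomes the onset of a new syllable: /t/ → /tə/.

təsəð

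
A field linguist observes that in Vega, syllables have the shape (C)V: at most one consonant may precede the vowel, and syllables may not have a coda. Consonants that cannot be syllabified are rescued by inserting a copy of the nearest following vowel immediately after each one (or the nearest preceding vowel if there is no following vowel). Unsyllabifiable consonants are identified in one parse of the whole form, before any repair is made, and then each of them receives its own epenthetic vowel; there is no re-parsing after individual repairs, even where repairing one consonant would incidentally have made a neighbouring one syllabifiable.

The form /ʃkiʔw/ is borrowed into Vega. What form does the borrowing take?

ʃikiʔiwi

The consonants /ʃ/, /ʔ/, /w/ cannot be parsed into a legal (C)V syllable (no codas are permitted; onsets are limited to one consonant).
Inserting the epenthetic vowel yields /ʃ/ → /ʃi/, /ʔ/ → /ʔi/, /w/ → /wi/.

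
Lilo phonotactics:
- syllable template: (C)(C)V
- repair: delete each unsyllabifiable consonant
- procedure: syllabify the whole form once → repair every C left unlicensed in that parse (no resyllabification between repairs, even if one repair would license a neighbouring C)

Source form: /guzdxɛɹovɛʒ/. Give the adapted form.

The consonants /z/, /ʒ/ cannot be parsed into a legal (C)(C)V syllable (no codas are permitted; onsets may contain at most 2 consonants).
Deleting the stranded consonants removes /z/, /ʒ/.

gudxɛɹovɛ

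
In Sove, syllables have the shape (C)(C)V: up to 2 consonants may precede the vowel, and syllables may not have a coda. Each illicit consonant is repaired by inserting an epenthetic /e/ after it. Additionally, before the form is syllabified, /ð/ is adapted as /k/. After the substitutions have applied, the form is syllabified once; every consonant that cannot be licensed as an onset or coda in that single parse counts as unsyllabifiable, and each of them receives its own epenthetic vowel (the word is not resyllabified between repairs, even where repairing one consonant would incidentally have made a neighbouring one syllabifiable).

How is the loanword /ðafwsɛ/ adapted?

Substitution: /ð/ → /k/, giving /kafwsɛ/.
Syllabifying with onset maximization leaves /f/ stranded (no codas are permitted; onsets may contain at most 2 consonants).
Inserting the epenthetic vowel yields /f/ → /fe/.

kafewsɛ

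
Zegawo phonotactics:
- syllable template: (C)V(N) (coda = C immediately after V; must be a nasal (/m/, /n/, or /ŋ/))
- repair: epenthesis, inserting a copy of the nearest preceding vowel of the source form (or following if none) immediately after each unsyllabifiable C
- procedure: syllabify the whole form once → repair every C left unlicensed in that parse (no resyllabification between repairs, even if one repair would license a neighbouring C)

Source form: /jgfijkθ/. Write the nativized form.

jigifijikiθi

Syllabifying with onset maximization leaves /j/, /g/, /j/, /k/, /θ/ stranded (only a nasal (/m/, /n/, or /ŋ/) is licensed in coda position; onsets are limited to one consonant).
Inserting the epenthetic vowel yields /j/ → /ji/, /g/ → /gi/, /j/ → /ji/, /k/ → /ki/, /θ/ → /θi/.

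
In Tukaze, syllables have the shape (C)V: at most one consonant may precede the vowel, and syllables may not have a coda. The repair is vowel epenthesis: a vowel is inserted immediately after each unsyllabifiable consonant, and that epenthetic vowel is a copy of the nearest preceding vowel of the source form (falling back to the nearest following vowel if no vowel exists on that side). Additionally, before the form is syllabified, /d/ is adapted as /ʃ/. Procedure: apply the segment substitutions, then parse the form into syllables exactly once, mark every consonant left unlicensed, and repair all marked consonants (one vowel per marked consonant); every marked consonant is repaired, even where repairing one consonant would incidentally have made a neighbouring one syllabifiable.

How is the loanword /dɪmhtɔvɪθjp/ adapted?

ʃɪmɪhɪtɔvɪθɪjɪpɪ

Substitution: /d/ → /ʃ/, giving /ʃɪmhtɔvɪθjp/.
Syllabifying with onset maximization leaves /m/, /h/, /θ/, /j/, /p/ stranded (no codas are permitted; onsets are limited to one consonant).
Inserting the epenthetic vowel yields /m/ → /mɪ/, /h/ → /hɪ/, /θ/ → /θɪ/, /j/ → /jɪ/, /p/ → /pɪ/.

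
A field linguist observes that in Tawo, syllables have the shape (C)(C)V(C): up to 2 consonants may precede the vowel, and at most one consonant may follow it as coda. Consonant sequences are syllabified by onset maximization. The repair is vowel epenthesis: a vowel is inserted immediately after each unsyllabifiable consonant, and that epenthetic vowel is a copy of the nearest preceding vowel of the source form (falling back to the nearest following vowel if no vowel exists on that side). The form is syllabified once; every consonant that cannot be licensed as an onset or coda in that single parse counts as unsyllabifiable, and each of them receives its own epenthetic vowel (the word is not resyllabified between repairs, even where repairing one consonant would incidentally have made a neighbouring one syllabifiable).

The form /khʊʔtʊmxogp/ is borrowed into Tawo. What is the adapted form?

khʊʔtʊmxogpo

Syllabifying with onset maximization leaves /p/ stranded (at most one coda consonant is licensed; onsets may contain at most 2 consonants).
Epenthesis after each stranded consonant: /p/ → /po/.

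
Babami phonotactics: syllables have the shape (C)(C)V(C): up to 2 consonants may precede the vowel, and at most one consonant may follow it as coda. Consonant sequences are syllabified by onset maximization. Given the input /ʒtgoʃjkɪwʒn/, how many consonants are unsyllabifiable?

3

Under (C)(C)V(C), the unsyllabifiable consonants are /ʒ/, /ʒ/, /n/ (at most one coda consonant is licensed; onsets may contain at most 2 consonants).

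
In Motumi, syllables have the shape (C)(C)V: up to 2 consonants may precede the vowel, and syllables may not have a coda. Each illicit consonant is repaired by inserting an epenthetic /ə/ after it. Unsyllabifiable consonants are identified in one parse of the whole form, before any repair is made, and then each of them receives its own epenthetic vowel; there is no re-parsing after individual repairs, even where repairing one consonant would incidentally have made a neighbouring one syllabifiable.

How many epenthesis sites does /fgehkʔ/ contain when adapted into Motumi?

The unsyllabifiable consonants are /h/, /k/, /ʔ/; each receives one epenthetic vowel.

3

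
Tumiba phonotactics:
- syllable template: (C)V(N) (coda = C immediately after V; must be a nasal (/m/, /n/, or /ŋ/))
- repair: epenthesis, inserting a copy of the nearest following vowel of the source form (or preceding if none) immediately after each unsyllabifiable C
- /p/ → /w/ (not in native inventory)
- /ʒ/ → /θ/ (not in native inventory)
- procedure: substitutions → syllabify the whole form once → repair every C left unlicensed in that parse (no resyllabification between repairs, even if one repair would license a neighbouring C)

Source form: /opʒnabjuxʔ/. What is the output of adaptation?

Substitution: /p/ → /w/, /ʒ/ → /θ/, giving /owθnabjuxʔ/.
Syllabifying with onset maximization leaves /w/, /θ/, /b/, /x/, /ʔ/ stranded (only a nasal (/m/, /n/, or /ŋ/) is licensed in coda position; onsets are limited to one consonant).
Epenthesis after each stranded consonant: /w/ → /wa/, /θ/ → /θa/, /b/ → /bu/, /x/ → /xu/, /ʔ/ → /ʔu/.

owaθanabujuxuʔu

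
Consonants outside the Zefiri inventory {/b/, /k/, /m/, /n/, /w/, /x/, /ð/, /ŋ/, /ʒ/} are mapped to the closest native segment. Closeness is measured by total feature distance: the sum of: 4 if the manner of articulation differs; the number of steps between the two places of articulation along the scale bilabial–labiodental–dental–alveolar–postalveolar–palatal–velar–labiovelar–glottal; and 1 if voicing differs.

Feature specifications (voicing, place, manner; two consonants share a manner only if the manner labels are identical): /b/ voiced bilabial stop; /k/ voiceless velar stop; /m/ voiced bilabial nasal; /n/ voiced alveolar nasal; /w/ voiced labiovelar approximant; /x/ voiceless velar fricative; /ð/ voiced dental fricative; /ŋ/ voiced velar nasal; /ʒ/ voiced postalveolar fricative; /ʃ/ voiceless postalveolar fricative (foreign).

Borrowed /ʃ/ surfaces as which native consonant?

/ʒ/ is closest: same manner (fricative), place distance 0 (postalveolar→postalveolar), voicing differs (+1); total 1. Next closest is /x/ at distance 2.

ʒ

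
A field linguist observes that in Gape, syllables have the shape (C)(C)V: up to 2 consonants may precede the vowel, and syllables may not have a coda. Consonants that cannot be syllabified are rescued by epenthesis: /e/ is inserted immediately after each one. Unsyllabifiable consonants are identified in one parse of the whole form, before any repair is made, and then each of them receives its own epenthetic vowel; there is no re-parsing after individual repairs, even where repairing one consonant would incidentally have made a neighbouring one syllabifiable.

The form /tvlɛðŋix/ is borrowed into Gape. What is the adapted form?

tevlɛðŋixe

The consonants /t/, /x/ cannot be parsed into a legal (C)(C)V syllable (no codas are permitted; onsets may contain at most 2 consonants).
Epenthesis after each stranded consonant: /t/ → /te/, /x/ → /xe/.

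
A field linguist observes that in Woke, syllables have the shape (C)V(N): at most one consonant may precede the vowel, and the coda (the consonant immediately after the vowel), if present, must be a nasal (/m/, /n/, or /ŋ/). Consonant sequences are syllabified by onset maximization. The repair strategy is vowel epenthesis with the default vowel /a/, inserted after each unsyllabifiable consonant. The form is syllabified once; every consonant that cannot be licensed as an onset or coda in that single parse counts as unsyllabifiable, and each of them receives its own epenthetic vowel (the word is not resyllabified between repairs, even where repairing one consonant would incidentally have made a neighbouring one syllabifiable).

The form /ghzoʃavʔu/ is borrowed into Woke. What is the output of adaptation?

gahazoʃavaʔu

Syllabifying with onset maximization leaves /g/, /h/, /v/ stranded (only a nasal (/m/, /n/, or /ŋ/) is licensed in coda position; onsets are limited to one consonant).
Epenthesis after each stranded consonant: /g/ → /ga/, /h/ → /ha/, /v/ → /va/.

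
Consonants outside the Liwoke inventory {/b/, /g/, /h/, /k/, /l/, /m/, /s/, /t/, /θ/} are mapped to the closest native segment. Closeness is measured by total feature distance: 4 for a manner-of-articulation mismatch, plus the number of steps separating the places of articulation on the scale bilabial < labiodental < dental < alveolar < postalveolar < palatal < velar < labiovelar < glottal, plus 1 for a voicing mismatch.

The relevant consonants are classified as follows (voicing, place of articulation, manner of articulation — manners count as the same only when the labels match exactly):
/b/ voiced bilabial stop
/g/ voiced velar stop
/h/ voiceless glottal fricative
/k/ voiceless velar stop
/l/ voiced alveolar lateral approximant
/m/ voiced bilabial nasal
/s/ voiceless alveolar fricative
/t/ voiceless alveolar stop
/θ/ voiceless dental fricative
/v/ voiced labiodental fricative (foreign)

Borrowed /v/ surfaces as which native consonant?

/θ/ is closest: same manner (fricative), place distance 1 (labiodental→dental), voicing differs (+1); total 2. Next closest is /s/ at distance 3.

θ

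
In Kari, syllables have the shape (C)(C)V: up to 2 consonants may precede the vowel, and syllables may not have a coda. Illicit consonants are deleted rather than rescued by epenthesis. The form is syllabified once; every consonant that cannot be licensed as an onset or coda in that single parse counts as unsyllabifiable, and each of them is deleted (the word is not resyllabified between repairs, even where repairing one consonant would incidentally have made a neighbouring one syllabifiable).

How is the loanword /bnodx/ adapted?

Under (C)(C)V, the unsyllabifiable consonants are /d/, /x/ (no codas are permitted; onsets may contain at most 2 consonants).
Deleting the stranded consonants removes /d/, /x/.

bno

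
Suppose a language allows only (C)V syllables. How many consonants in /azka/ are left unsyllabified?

1

The consonants /z/ cannot be parsed into a legal (C)V syllable (no codas are permitted; onsets are limited to one consonant).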